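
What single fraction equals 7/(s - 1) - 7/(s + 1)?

Common denominator (s - 1)(s + 1). Numerator: 7(s + 1) - 7(s - 1) = (7s + 7) - (7s - 7) = 14
Result: (14)/[(s - 1)(s + 1)]


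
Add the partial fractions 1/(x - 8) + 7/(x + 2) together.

Common denominator (x - 8)(x + 2). Numerator: 1(x + 2) + 7(x - 8) = (x + 2) + (7x - 56) = 8x - 54
Result: (8x - 54)/[(x - 8)(x + 2)]


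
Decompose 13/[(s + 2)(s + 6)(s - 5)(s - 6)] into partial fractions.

Using Heaviside cover-up: (13/224)/(s + 2) - (13/528)/(s + 6) - (13/77)/(s - 5) + (13/96)/(s - 6)


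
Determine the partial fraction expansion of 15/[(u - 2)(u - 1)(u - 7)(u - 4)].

Using Heaviside cover-up: (3/2)/(u - 2) - (5/6)/(u - 1) + (1/6)/(u - 7) - (5/6)/(u - 4)


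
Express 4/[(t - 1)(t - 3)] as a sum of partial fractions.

4/(t - 1)(t - 3) = P/(t - 1) + Q/(t - 3). P = 4/(1 - 3) = -2, Q = 4/(3 - 1) = 2
Result: -2/(t - 1) + 2/(t - 3)


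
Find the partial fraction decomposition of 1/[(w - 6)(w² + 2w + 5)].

Cover-up at w = 6: A = 1/(6² + 2·6 + 5) = 1/53. Then B = -A = -1/53, C = -A·(2 + 6) = -8/53
Result: (1/53)/(w - 6) - ((1/53)w + 8/53)/(w² + 2w + 5)


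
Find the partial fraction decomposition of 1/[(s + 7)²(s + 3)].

Cover-up at s=-3: C = 1/(-3 + 7)² = 1/16. Cover-up at s=-7: B = 1/(-7 + 3) = -1/4. Comparing s² coeff: A = -C = -1/16
Result: (-1/16)/(s + 7) - (1/4)/(s + 7)² + (1/16)/(s + 3)


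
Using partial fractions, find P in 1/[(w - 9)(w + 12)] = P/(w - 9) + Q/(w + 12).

Cover-up at w = 9: P = 1/(9 + 12) = 1/21


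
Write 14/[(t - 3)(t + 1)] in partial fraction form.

14/(t - 3)(t + 1) = A/(t - 3) + B/(t + 1). A = 14/(3 + 1) = 7/2, B = 14/(-1 - 3) = -7/2
Result: (7/2)/(t - 3) - (7/2)/(t + 1)


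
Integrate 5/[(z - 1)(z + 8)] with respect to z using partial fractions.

Decompose: 5/[(z - 1)(z + 8)] = (5/9)/(z - 1) - (5/9)/(z + 8). Integrate each term: (5/9) ln|(z - 1)| - (5/9) ln|(z + 8)| + C


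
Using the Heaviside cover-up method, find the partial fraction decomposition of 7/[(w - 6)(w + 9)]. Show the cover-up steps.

Cover (w - 6): set w=6, get A = 7/(6 + 9) = 7/15. Cover (w + 9): set w=-9, get B = 7/(-9 - 6) = -7/15.
Result: (7/15)/(w - 6) - (7/15)/(w + 9)


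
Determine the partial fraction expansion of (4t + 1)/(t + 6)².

(4t + 1) = α(t + 6) + β. At t = -6: β = 4·(-6) + 1 = -23. Coeff of t: α = 4
Result: 4/(t + 6) - 23/(t + 6)²


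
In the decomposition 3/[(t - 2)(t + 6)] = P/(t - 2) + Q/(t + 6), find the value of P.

Cover-up at t = 2: P = 3/(2 + 6) = 3/8


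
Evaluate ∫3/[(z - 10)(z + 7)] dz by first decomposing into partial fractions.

Decompose: 3/[(z - 10)(z + 7)] = (3/17)/(z - 10) - (3/17)/(z + 7). Integrate each term: (3/17) ln|(z - 10)| - (3/17) ln|(z + 7)| + C


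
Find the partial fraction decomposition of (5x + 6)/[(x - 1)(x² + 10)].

At x=1: P = (5·1 + 6)/(1² + 10) = 1. Q = -P = -1, R = 5 - 1·P = 4
Result: 1/(x - 1) - (x - 4)/(x² + 10)


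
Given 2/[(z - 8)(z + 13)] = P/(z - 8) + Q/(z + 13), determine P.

Cover-up at z = 8: P = 2/(8 + 13) = 2/21


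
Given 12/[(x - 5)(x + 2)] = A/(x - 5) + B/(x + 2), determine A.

Cover-up at x = 5: A = 12/(5 + 2) = 12/7


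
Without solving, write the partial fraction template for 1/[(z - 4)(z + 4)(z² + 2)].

Two linear + quadratic: P/(z - 4) + Q/(z + 4) + (Rz + S)/(z² + 2)


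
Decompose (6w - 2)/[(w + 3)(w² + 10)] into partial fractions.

At w=-3: α = (6·(-3) - 2)/((-3)² + 10) = -20/19. β = -α = 20/19, γ = 6 - (-3)·α = 54/19
Result: (-20/19)/(w + 3) + ((20/19)w + 54/19)/(w² + 10)


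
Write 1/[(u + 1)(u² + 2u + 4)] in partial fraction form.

Cover-up at u = -1: α = 1/((-1)² + 2·(-1) + 4) = 1/3. Then β = -α = -1/3, γ = -α·(2 - 1) = -1/3
Result: (1/3)/(u + 1) - ((1/3)u + 1/3)/(u² + 2u + 4)


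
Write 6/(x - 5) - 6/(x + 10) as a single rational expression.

Common denominator (x - 5)(x + 10). Numerator: 6(x + 10) - 6(x - 5) = (6x + 60) - (6x - 30) = 90
Result: (90)/[(x - 5)(x + 10)]


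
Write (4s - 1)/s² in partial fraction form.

(4s - 1) = As + B. At s = 0: B = 4·0 - 1 = -1. Coeff of s: A = 4
Result: 4/s - 1/s²


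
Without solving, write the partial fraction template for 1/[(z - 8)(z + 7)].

Distinct linear factors: A/(z - 8) + B/(z + 7)


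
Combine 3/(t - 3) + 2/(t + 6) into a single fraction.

Common denominator (t - 3)(t + 6). Numerator: 3(t + 6) + 2(t - 3) = (3t + 18) + (2t - 6) = 5t + 12
Result: (5t + 12)/[(t - 3)(t + 6)]


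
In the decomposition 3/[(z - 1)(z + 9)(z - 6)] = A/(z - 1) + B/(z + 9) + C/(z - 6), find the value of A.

Cover-up at z = 1: A = 3/[(1 + 9)(1 - 6)] = 3/[(10)(-5)] = -3/50


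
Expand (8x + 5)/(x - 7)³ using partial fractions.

(8x + 5) = α(x - 7)² + β(x - 7) + γ. At x = 7: γ = 8·7 + 5 = 61. Coefficients: α = 0, β = 8
Result: 8/(x - 7)² + 61/(x - 7)³


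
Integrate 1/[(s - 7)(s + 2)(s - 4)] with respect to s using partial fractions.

Cover-up: A = 1/27, B = 1/54, C = -1/18. Decomposition: (1/27)/(s - 7) + (1/54)/(s + 2) - (1/18)/(s - 4). Integrate each term: (1/27) ln|(s - 7)| + (1/54) ln|(s + 2)| - (1/18) ln|(s - 4)| + C


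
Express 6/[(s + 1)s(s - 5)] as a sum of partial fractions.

Using cover-up method: P = 1, Q = -6/5, R = 1/5
Result: 1/(s + 1) - (6/5)/s + (1/5)/(s - 5)


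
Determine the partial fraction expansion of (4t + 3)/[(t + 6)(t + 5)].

At t=-6: A = (4·(-6) + 3)/(-6 + 5) = 21. At t=-5: B = (4·(-5) + 3)/(-5 + 6) = -17
Result: 21/(t + 6) - 17/(t + 5)


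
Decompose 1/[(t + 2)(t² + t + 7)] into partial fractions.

Cover-up at t = -2: α = 1/((-2)² + 1·(-2) + 7) = 1/9. Then β = -α = -1/9, γ = -α·(1 - 2) = 1/9
Result: (1/9)/(t + 2) - ((1/9)t - 1/9)/(t² + t + 7)


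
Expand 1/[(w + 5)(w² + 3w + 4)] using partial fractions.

Cover-up at w = -5: α = 1/((-5)² + 3·(-5) + 4) = 1/14. Then β = -α = -1/14, γ = -α·(3 - 5) = 1/7
Result: (1/14)/(w + 5) - ((1/14)w - 1/7)/(w² + 3w + 4)


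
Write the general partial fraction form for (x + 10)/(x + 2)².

Repeated linear factor: α/(x + 2) + β/(x + 2)²


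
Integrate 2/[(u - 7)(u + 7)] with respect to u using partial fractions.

Decompose: 2/[(u - 7)(u + 7)] = (1/7)/(u - 7) - (1/7)/(u + 7). Integrate each term: (1/7) ln|(u - 7)| - (1/7) ln|(u + 7)| + C


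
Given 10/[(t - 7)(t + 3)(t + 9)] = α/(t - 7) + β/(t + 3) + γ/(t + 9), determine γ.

Cover-up at t = -9: γ = 10/[(-9 - 7)(-9 + 3)] = 10/[(-16)(-6)] = 10/96 = 5/48


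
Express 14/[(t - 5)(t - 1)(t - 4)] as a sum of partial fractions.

Using cover-up method: α = 7/2, β = 7/6, γ = -14/3
Result: (7/2)/(t - 5) + (7/6)/(t - 1) - (14/3)/(t - 4)


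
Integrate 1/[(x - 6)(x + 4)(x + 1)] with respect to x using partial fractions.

Cover-up: A = 1/70, B = 1/30, C = -1/21. Decomposition: (1/70)/(x - 6) + (1/30)/(x + 4) - (1/21)/(x + 1). Integrate each term: (1/70) ln|(x - 6)| + (1/30) ln|(x + 4)| - (1/21) ln|(x + 1)| + C


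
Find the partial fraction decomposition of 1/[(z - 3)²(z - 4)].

Cover-up at z=4: R = 1/(4 - 3)² = 1. Cover-up at z=3: Q = 1/(3 - 4) = -1. Comparing z² coeff: P = -R = -1
Result: -1/(z - 3) - 1/(z - 3)² + 1/(z - 4)


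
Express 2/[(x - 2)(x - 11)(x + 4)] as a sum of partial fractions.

Using cover-up method: P = -1/27, Q = 2/135, R = 1/45
Result: (-1/27)/(x - 2) + (2/135)/(x - 11) + (1/45)/(x + 4)


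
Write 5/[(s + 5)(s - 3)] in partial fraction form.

5/(s + 5)(s - 3) = A/(s + 5) + B/(s - 3). A = 5/(-5 - 3) = -5/8, B = 5/(3 + 5) = 5/8
Result: (-5/8)/(s + 5) + (5/8)/(s - 3)


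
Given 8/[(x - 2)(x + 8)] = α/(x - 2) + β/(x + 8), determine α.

Cover-up at x = 2: α = 8/(2 + 8) = 8/10 = 4/5


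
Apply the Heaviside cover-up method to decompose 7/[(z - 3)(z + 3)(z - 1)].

Cover (z - 3), z=3: P = 7/[(3 + 3)(3 - 1)] = 7/12. Cover (z + 3), z=-3: Q = 7/[(-3 - 3)(-3 - 1)] = 7/24. Cover (z - 1), z=1: R = 7/[(1 - 3)(1 + 3)] = -7/8.
Result: (7/12)/(z - 3) + (7/24)/(z + 3) - (7/8)/(z - 1)


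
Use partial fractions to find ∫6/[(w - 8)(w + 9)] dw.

Decompose: 6/[(w - 8)(w + 9)] = (6/17)/(w - 8) - (6/17)/(w + 9). Integrate each term: (6/17) ln|(w - 8)| - (6/17) ln|(w + 9)| + C


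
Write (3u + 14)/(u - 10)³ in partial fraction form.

(3u + 14) = A(u - 10)² + B(u - 10) + C. At u = 10: C = 3·10 + 14 = 44. Coefficients: A = 0, B = 3
Result: 3/(u - 10)² + 44/(u - 10)³


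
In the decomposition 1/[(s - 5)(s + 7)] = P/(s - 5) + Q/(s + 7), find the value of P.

Cover-up at s = 5: P = 1/(5 + 7) = 1/12


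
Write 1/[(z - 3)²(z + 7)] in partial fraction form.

Cover-up at z=-7: γ = 1/(-7 - 3)² = 1/100. Cover-up at z=3: β = 1/(3 + 7) = 1/10. Comparing z² coeff: α = -γ = -1/100
Result: (-1/100)/(z - 3) + (1/10)/(z - 3)² + (1/100)/(z + 7)


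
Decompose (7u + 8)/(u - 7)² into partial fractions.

(7u + 8) = α(u - 7) + β. At u = 7: β = 7·7 + 8 = 57. Coeff of u: α = 7
Result: 7/(u - 7) + 57/(u - 7)²


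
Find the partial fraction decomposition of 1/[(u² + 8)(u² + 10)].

Coefficient matching gives P = R = 0, Q = 1/(10-8) = 1/2, S = -Q = -1/2
Result: (1/2)/(u² + 8) - (1/2)/(u² + 10)


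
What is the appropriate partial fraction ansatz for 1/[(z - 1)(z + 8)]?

Distinct linear factors: A/(z - 1) + B/(z + 8)


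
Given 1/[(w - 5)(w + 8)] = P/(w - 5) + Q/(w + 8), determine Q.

Cover-up at w = -8: Q = 1/(-8 - 5) = -1/13


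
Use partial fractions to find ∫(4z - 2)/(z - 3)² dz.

Decompose: α = 4, β = 4·3 - 2 = 10, so (4z - 2)/(z - 3)² = 4/(z - 3) + 10/(z - 3)². Integrate: ∫ α/(z - 3) dz = 4 ln|(z - 3)|; ∫ β/(z - 3)² dz = -10/(z - 3). Sum: 4 ln|(z - 3)| - 10/(z - 3) + C


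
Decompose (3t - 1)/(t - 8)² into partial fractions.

(3t - 1) = A(t - 8) + B. At t = 8: B = 3·8 - 1 = 23. Coeff of t: A = 3
Result: 3/(t - 8) + 23/(t - 8)²


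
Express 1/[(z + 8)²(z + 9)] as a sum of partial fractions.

Cover-up at z=-9: C = 1/(-9 + 8)² = 1. Cover-up at z=-8: B = 1/(-8 + 9) = 1. Comparing z² coeff: A = -C = -1
Result: -1/(z + 8) + 1/(z + 8)² + 1/(z + 9)


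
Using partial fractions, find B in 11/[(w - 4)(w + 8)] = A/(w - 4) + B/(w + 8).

Cover-up at w = -8: B = 11/(-8 - 4) = -11/12


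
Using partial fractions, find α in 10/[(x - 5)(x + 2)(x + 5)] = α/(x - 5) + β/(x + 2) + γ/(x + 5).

Cover-up at x = 5: α = 10/[(5 + 2)(5 + 5)] = 10/[(7)(10)] = 10/70 = 1/7


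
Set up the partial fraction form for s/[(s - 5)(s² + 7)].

Linear + irreducible quadratic: A/(s - 5) + (Bs + C)/(s² + 7)


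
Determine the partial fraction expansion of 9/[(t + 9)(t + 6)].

9/(t + 9)(t + 6) = α/(t + 9) + β/(t + 6). α = 9/(-9 + 6) = -3, β = 9/(-6 + 9) = 3
Result: -3/(t + 9) + 3/(t + 6)


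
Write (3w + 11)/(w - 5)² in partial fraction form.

(3w + 11) = α(w - 5) + β. At w = 5: β = 3·5 + 11 = 26. Coeff of w: α = 3
Result: 3/(w - 5) + 26/(w - 5)²


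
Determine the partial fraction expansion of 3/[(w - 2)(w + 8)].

3/(w - 2)(w + 8) = A/(w - 2) + B/(w + 8). A = 3/(2 + 8) = 3/10, B = 3/(-8 - 2) = -3/10
Result: (3/10)/(w - 2) - (3/10)/(w + 8)


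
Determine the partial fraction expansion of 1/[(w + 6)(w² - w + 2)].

Cover-up at w = -6: α = 1/((-6)² - 1·(-6) + 2) = 1/44. Then β = -α = -1/44, γ = -α·(-1 - 6) = 7/44
Result: (1/44)/(w + 6) - ((1/44)w - 7/44)/(w² - w + 2)


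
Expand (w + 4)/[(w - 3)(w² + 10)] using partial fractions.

At w=3: α = (1·3 + 4)/(3² + 10) = 7/19. β = -α = -7/19, γ = 1 - 3·α = -2/19
Result: (7/19)/(w - 3) - ((7/19)w + 2/19)/(w² + 10)


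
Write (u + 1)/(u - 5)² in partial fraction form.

(u + 1) = α(u - 5) + β. At u = 5: β = 1·5 + 1 = 6. Coeff of u: α = 1
Result: 1/(u - 5) + 6/(u - 5)²


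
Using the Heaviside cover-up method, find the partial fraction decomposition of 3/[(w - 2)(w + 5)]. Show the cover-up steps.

Cover (w - 2): set w=2, get A = 3/(2 + 5) = 3/7. Cover (w + 5): set w=-5, get B = 3/(-5 - 2) = -3/7.
Result: (3/7)/(w - 2) - (3/7)/(w + 5)


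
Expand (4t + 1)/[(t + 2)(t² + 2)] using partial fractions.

At t=-2: P = (4·(-2) + 1)/((-2)² + 2) = -7/6. Q = -P = 7/6, R = 4 - (-2)·P = 5/3
Result: (-7/6)/(t + 2) + ((7/6)t + 5/3)/(t² + 2)


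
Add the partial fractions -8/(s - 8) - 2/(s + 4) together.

Common denominator (s - 8)(s + 4). Numerator: -8(s + 4) - 2(s - 8) = (-8s - 32) - (2s - 16) = -10s - 16
Result: (-10s - 16)/[(s - 8)(s + 4)]


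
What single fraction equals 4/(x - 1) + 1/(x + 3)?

Common denominator (x - 1)(x + 3). Numerator: 4(x + 3) + 1(x - 1) = (4x + 12) + (x - 1) = 5x + 11
Result: (5x + 11)/[(x - 1)(x + 3)]


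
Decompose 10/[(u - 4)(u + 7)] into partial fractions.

10/(u - 4)(u + 7) = P/(u - 4) + Q/(u + 7). P = 10/(4 + 7) = 10/11, Q = 10/(-7 - 4) = -10/11
Result: (10/11)/(u - 4) - (10/11)/(u + 7)


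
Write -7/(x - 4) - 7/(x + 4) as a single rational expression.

Common denominator (x - 4)(x + 4). Numerator: -7(x + 4) - 7(x - 4) = (-7x - 28) - (7x - 28) = -14x
Result: (-14x)/[(x - 4)(x + 4)]


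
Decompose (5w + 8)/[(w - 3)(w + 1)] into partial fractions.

At w=3: A = (5·3 + 8)/(3 + 1) = 23/4. At w=-1: B = (5·(-1) + 8)/(-1 - 3) = -3/4
Result: (23/4)/(w - 3) - (3/4)/(w + 1)


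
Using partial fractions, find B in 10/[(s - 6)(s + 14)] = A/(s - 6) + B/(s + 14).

Cover-up at s = -14: B = 10/(-14 - 6) = -10/20 = -1/2


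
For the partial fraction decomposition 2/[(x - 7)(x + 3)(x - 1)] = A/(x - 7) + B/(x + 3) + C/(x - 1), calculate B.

Cover-up at x = -3: B = 2/[(-3 - 7)(-3 - 1)] = 2/[(-10)(-4)] = 2/40 = 1/20


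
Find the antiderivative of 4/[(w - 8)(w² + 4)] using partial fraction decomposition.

Cover-up at w=8: P = 4/(8²+4) = 1/17. Coeff matching: Q = -1/17, R = -8/17. Decomposition: (1/17)/(w - 8) - ((1/17)w + 8/17)/(w² + 4). Integrate: linear → ln, quadratic → (1/2)ln + arctan: (1/17) ln|(w - 8)| - (1/34) ln(w² + 4) - (4/17) arctan(w/2) + C


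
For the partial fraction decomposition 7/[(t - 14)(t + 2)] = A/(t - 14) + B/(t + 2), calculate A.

Cover-up at t = 14: A = 7/(14 + 2) = 7/16


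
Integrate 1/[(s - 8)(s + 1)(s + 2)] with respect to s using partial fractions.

Cover-up: A = 1/90, B = -1/9, C = 1/10. Decomposition: (1/90)/(s - 8) - (1/9)/(s + 1) + (1/10)/(s + 2). Integrate each term: (1/90) ln|(s - 8)| - (1/9) ln|(s + 1)| + (1/10) ln|(s + 2)| + C


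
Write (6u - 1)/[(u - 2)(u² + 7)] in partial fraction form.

At u=2: A = (6·2 - 1)/(2² + 7) = 1. B = -A = -1, C = 6 - 2·A = 4
Result: 1/(u - 2) - (u - 4)/(u² + 7)


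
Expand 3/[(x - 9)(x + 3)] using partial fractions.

3/(x - 9)(x + 3) = α/(x - 9) + β/(x + 3). α = 3/(9 + 3) = 1/4, β = 3/(-3 - 9) = -1/4
Result: (1/4)/(x - 9) - (1/4)/(x + 3)


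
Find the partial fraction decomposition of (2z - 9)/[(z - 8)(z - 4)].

At z=8: P = (2·8 - 9)/(8 - 4) = 7/4. At z=4: Q = (2·4 - 9)/(4 - 8) = 1/4
Result: (7/4)/(z - 8) + (1/4)/(z - 4)


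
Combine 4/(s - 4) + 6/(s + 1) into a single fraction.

Common denominator (s - 4)(s + 1). Numerator: 4(s + 1) + 6(s - 4) = (4s + 4) + (6s - 24) = 10s - 20
Result: (10s - 20)/[(s - 4)(s + 1)]


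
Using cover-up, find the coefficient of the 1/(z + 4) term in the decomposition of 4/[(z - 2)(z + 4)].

Cover (z + 4), set z=-4: 4/((z - 2) at z=-4) = 4/(-6) = -2/3


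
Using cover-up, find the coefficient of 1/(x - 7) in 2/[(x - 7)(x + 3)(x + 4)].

Cover (x - 7), set x=7: 2/[(7 + 3)(7 + 4)] = 1/55


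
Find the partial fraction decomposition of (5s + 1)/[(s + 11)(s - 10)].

At s=-11: α = (5·(-11) + 1)/(-11 - 10) = 18/7. At s=10: β = (5·10 + 1)/(10 + 11) = 17/7
Result: (18/7)/(s + 11) + (17/7)/(s - 10)


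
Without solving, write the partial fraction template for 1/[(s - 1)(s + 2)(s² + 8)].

Two linear + quadratic: P/(s - 1) + Q/(s + 2) + (Rs + S)/(s² + 8)


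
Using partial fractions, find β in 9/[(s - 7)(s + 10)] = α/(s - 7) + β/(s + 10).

Cover-up at s = -10: β = 9/(-10 - 7) = -9/17


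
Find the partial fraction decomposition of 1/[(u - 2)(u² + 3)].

Cover-up at u = 2: α = 1/(2² + 3) = 1/7. Then β = -α = -1/7, γ = -α·(0 + 2) = -2/7
Result: (1/7)/(u - 2) - ((1/7)u + 2/7)/(u² + 3)


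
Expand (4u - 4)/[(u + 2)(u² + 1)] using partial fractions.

At u=-2: P = (4·(-2) - 4)/((-2)² + 1) = -12/5. Q = -P = 12/5, R = 4 - (-2)·P = -4/5
Result: (-12/5)/(u + 2) + ((12/5)u - 4/5)/(u² + 1)


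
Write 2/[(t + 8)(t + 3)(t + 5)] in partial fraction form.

Using cover-up method: α = 2/15, β = 1/5, γ = -1/3
Result: (2/15)/(t + 8) + (1/5)/(t + 3) - (1/3)/(t + 5)


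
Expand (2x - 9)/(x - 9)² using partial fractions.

(2x - 9) = P(x - 9) + Q. At x = 9: Q = 2·9 - 9 = 9. Coeff of x: P = 2
Result: 2/(x - 9) + 9/(x - 9)²


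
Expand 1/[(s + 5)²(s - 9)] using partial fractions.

Cover-up at s=9: γ = 1/(9 + 5)² = 1/196. Cover-up at s=-5: β = 1/(-5 - 9) = -1/14. Comparing s² coeff: α = -γ = -1/196
Result: (-1/196)/(s + 5) - (1/14)/(s + 5)² + (1/196)/(s - 9)


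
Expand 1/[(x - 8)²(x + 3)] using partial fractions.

Cover-up at x=-3: C = 1/(-3 - 8)² = 1/121. Cover-up at x=8: B = 1/(8 + 3) = 1/11. Comparing x² coeff: A = -C = -1/121
Result: (-1/121)/(x - 8) + (1/11)/(x - 8)² + (1/121)/(x + 3)


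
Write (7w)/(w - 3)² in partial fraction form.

(7w) = α(w - 3) + β. At w = 3: β = 7·3 + 0 = 21. Coeff of w: α = 7
Result: 7/(w - 3) + 21/(w - 3)²


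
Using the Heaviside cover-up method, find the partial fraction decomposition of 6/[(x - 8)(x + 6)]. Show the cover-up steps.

Cover (x - 8): set x=8, get α = 6/(8 + 6) = 3/7. Cover (x + 6): set x=-6, get β = 6/(-6 - 8) = -3/7.
Result: (3/7)/(x - 8) - (3/7)/(x + 6)


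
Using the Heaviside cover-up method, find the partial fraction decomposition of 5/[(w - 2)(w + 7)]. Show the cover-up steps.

Cover (w - 2): set w=2, get α = 5/(2 + 7) = 5/9. Cover (w + 7): set w=-7, get β = 5/(-7 - 2) = -5/9.
Result: (5/9)/(w - 2) - (5/9)/(w + 7)


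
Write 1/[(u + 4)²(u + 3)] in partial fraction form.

Cover-up at u=-3: C = 1/(-3 + 4)² = 1. Cover-up at u=-4: B = 1/(-4 + 3) = -1. Comparing u² coeff: A = -C = -1
Result: -1/(u + 4) - 1/(u + 4)² + 1/(u + 3)


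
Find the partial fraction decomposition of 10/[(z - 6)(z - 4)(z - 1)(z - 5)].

Using Heaviside cover-up: 1/(z - 6) + (5/3)/(z - 4) - (1/6)/(z - 1) - (5/2)/(z - 5)


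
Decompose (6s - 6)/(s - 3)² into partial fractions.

(6s - 6) = A(s - 3) + B. At s = 3: B = 6·3 - 6 = 12. Coeff of s: A = 6
Result: 6/(s - 3) + 12/(s - 3)²


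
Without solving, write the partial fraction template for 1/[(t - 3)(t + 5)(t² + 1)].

Two linear + quadratic: α/(t - 3) + β/(t + 5) + (γt + δ)/(t² + 1)


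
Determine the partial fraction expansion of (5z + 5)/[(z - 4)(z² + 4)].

At z=4: A = (5·4 + 5)/(4² + 4) = 5/4. B = -A = -5/4, C = 5 - 4·A = 0
Result: (5/4)/(z - 4) - ((5/4)z)/(z² + 4)


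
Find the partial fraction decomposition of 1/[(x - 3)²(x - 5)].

Cover-up at x=5: R = 1/(5 - 3)² = 1/4. Cover-up at x=3: Q = 1/(3 - 5) = -1/2. Comparing x² coeff: P = -R = -1/4
Result: (-1/4)/(x - 3) - (1/2)/(x - 3)² + (1/4)/(x - 5)


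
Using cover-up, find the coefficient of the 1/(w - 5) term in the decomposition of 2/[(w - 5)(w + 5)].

Cover (w - 5), set w=5: 2/((w + 5) at w=5) = 2/(10) = 1/5


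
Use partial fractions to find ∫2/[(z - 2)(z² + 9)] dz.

Cover-up at z=2: A = 2/(2²+9) = 2/13. Coeff matching: B = -2/13, C = -4/13. Decomposition: (2/13)/(z - 2) - ((2/13)z + 4/13)/(z² + 9). Integrate: linear → ln, quadratic → (1/2)ln + arctan: (2/13) ln|(z - 2)| - (1/13) ln(z² + 9) - (4/39) arctan(z/3) + C


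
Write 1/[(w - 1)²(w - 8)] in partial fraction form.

Cover-up at w=8: C = 1/(8 - 1)² = 1/49. Cover-up at w=1: B = 1/(1 - 8) = -1/7. Comparing w² coeff: A = -C = -1/49
Result: (-1/49)/(w - 1) - (1/7)/(w - 1)² + (1/49)/(w - 8)


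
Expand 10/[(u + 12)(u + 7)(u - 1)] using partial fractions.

Using cover-up method: A = 2/13, B = -1/4, C = 5/52
Result: (2/13)/(u + 12) - (1/4)/(u + 7) + (5/52)/(u - 1)


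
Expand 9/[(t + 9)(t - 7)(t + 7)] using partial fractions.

Using cover-up method: A = 9/32, B = 9/224, C = -9/28
Result: (9/32)/(t + 9) + (9/224)/(t - 7) - (9/28)/(t + 7)


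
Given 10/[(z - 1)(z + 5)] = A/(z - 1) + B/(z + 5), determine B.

Cover-up at z = -5: B = 10/(-5 - 1) = -10/6 = -5/3


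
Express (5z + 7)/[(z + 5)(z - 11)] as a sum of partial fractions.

At z=-5: α = (5·(-5) + 7)/(-5 - 11) = 9/8. At z=11: β = (5·11 + 7)/(11 + 5) = 31/8
Result: (9/8)/(z + 5) + (31/8)/(z - 11)


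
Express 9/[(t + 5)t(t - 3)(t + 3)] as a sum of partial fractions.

Using Heaviside cover-up: (-9/80)/(t + 5) - (1/5)/t + (1/16)/(t - 3) + (1/4)/(t + 3)


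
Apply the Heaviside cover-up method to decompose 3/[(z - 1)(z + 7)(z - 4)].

Cover (z - 1), z=1: A = 3/[(1 + 7)(1 - 4)] = -1/8. Cover (z + 7), z=-7: B = 3/[(-7 - 1)(-7 - 4)] = 3/88. Cover (z - 4), z=4: C = 3/[(4 - 1)(4 + 7)] = 1/11.
Result: (-1/8)/(z - 1) + (3/88)/(z + 7) + (1/11)/(z - 4)


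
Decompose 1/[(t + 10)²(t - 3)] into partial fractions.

Cover-up at t=3: R = 1/(3 + 10)² = 1/169. Cover-up at t=-10: Q = 1/(-10 - 3) = -1/13. Comparing t² coeff: P = -R = -1/169
Result: (-1/169)/(t + 10) - (1/13)/(t + 10)² + (1/169)/(t - 3)


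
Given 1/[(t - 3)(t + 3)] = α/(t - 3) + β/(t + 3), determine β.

Cover-up at t = -3: β = 1/(-3 - 3) = -1/6


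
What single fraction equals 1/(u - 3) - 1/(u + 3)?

Common denominator (u - 3)(u + 3). Numerator: 1(u + 3) - 1(u - 3) = (u + 3) - (u - 3) = 6
Result: (6)/[(u - 3)(u + 3)]


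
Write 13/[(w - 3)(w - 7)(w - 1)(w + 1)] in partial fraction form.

Using Heaviside cover-up: (-13/32)/(w - 3) + (13/192)/(w - 7) + (13/24)/(w - 1) - (13/64)/(w + 1)


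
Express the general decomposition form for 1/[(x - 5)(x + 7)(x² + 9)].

Two linear + quadratic: A/(x - 5) + B/(x + 7) + (Cx + D)/(x² + 9)


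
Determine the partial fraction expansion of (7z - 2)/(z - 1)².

(7z - 2) = α(z - 1) + β. At z = 1: β = 7·1 - 2 = 5. Coeff of z: α = 7
Result: 7/(z - 1) + 5/(z - 1)²


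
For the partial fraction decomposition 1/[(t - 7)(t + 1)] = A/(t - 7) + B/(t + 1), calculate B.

Cover-up at t = -1: B = 1/(-1 - 7) = -1/8


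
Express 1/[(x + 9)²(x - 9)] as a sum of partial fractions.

Cover-up at x=9: γ = 1/(9 + 9)² = 1/324. Cover-up at x=-9: β = 1/(-9 - 9) = -1/18. Comparing x² coeff: α = -γ = -1/324
Result: (-1/324)/(x + 9) - (1/18)/(x + 9)² + (1/324)/(x - 9)


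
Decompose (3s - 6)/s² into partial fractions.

(3s - 6) = αs + β. At s = 0: β = 3·0 - 6 = -6. Coeff of s: α = 3
Result: 3/s - 6/s²


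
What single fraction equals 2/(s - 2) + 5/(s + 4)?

Common denominator (s - 2)(s + 4). Numerator: 2(s + 4) + 5(s - 2) = (2s + 8) + (5s - 10) = 7s - 2
Result: (7s - 2)/[(s - 2)(s + 4)]


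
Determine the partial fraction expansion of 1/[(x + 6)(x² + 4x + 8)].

Cover-up at x = -6: A = 1/((-6)² + 4·(-6) + 8) = 1/20. Then B = -A = -1/20, C = -A·(4 - 6) = 1/10
Result: (1/20)/(x + 6) - ((1/20)x - 1/10)/(x² + 4x + 8)


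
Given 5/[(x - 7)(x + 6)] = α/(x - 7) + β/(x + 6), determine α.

Cover-up at x = 7: α = 5/(7 + 6) = 5/13


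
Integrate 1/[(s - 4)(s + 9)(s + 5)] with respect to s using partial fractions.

Cover-up: A = 1/117, B = 1/52, C = -1/36. Decomposition: (1/117)/(s - 4) + (1/52)/(s + 9) - (1/36)/(s + 5). Integrate each term: (1/117) ln|(s - 4)| + (1/52) ln|(s + 9)| - (1/36) ln|(s + 5)| + C


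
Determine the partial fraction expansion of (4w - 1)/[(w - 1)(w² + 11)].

At w=1: α = (4·1 - 1)/(1² + 11) = 1/4. β = -α = -1/4, γ = 4 - 1·α = 15/4
Result: (1/4)/(w - 1) - ((1/4)w - 15/4)/(w² + 11)


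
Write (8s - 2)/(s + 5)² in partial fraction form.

(8s - 2) = A(s + 5) + B. At s = -5: B = 8·(-5) - 2 = -42. Coeff of s: A = 8
Result: 8/(s + 5) - 42/(s + 5)²


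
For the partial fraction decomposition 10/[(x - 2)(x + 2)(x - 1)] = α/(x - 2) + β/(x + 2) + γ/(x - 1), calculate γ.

Cover-up at x = 1: γ = 10/[(1 - 2)(1 + 2)] = 10/[(-1)(3)] = -10/3


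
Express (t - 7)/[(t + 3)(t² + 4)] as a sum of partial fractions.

At t=-3: P = (1·(-3) - 7)/((-3)² + 4) = -10/13. Q = -P = 10/13, R = 1 - (-3)·P = -17/13
Result: (-10/13)/(t + 3) + ((10/13)t - 17/13)/(t² + 4)


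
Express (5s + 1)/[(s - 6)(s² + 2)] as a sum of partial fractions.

At s=6: α = (5·6 + 1)/(6² + 2) = 31/38. β = -α = -31/38, γ = 5 - 6·α = 2/19
Result: (31/38)/(s - 6) - ((31/38)s - 2/19)/(s² + 2)


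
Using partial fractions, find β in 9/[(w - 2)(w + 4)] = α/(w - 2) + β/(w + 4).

Cover-up at w = -4: β = 9/(-4 - 2) = -9/6 = -3/2


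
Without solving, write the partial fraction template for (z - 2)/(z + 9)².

Repeated linear factor: α/(z + 9) + β/(z + 9)²


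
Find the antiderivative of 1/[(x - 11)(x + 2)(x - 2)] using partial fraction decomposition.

Cover-up: A = 1/117, B = 1/52, C = -1/36. Decomposition: (1/117)/(x - 11) + (1/52)/(x + 2) - (1/36)/(x - 2). Integrate each term: (1/117) ln|(x - 11)| + (1/52) ln|(x + 2)| - (1/36) ln|(x - 2)| + C


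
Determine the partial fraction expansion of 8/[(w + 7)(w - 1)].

8/(w + 7)(w - 1) = A/(w + 7) + B/(w - 1). A = 8/(-7 - 1) = -1, B = 8/(1 + 7) = 1
Result: -1/(w + 7) + 1/(w - 1)


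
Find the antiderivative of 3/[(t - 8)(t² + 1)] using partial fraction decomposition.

Cover-up at t=8: A = 3/(8²+1) = 3/65. Coeff matching: B = -3/65, C = -24/65. Decomposition: (3/65)/(t - 8) - ((3/65)t + 24/65)/(t² + 1). Integrate: linear → ln, quadratic → (1/2)ln + arctan: (3/65) ln|(t - 8)| - (3/130) ln(t² + 1) - (24/65) arctan(t) + C


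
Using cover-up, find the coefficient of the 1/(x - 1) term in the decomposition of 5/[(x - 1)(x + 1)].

Cover (x - 1), set x=1: 5/((x + 1) at x=1) = 5/(2) = 5/2


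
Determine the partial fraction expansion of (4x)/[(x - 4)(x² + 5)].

At x=4: P = (4·4 + 0)/(4² + 5) = 16/21. Q = -P = -16/21, R = 4 - 4·P = 20/21
Result: (16/21)/(x - 4) - ((16/21)x - 20/21)/(x² + 5)


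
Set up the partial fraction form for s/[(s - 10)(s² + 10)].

Linear + irreducible quadratic: P/(s - 10) + (Qs + R)/(s² + 10)


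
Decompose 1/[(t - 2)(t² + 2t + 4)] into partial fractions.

Cover-up at t = 2: P = 1/(2² + 2·2 + 4) = 1/12. Then Q = -P = -1/12, R = -P·(2 + 2) = -1/3
Result: (1/12)/(t - 2) - ((1/12)t + 1/3)/(t² + 2t + 4)


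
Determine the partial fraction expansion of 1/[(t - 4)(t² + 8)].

Cover-up at t = 4: P = 1/(4² + 8) = 1/24. Then Q = -P = -1/24, R = -P·(0 + 4) = -1/6
Result: (1/24)/(t - 4) - ((1/24)t + 1/6)/(t² + 8)


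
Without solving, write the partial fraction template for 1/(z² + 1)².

Repeated quadratic factor: (Pz + Q)/(z² + 1) + (Rz + S)/(z² + 1)²


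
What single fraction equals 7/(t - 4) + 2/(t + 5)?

Common denominator (t - 4)(t + 5). Numerator: 7(t + 5) + 2(t - 4) = (7t + 35) + (2t - 8) = 9t + 27
Result: (9t + 27)/[(t - 4)(t + 5)]


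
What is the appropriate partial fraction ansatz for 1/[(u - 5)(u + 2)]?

Distinct linear factors: P/(u - 5) + Q/(u + 2)


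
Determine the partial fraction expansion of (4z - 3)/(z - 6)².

(4z - 3) = P(z - 6) + Q. At z = 6: Q = 4·6 - 3 = 21. Coeff of z: P = 4
Result: 4/(z - 6) + 21/(z - 6)²


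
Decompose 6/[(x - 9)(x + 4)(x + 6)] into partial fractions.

Using cover-up method: A = 2/65, B = -3/13, C = 1/5
Result: (2/65)/(x - 9) - (3/13)/(x + 4) + (1/5)/(x + 6)


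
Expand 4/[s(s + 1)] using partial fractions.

4/s(s + 1) = A/s + B/(s + 1). A = 4/(0 + 1) = 4, B = 4/(-1 - 0) = -4
Result: 4/s - 4/(s + 1)


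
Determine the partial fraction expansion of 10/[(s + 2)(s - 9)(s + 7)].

Using cover-up method: P = -2/11, Q = 5/88, R = 1/8
Result: (-2/11)/(s + 2) + (5/88)/(s - 9) + (1/8)/(s + 7)


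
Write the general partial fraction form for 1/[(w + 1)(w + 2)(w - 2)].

Three distinct linear factors: P/(w + 1) + Q/(w + 2) + R/(w - 2)


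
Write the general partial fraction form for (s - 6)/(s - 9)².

Repeated linear factor: P/(s - 9) + Q/(s - 9)²


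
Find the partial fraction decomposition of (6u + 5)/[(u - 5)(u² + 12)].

At u=5: P = (6·5 + 5)/(5² + 12) = 35/37. Q = -P = -35/37, R = 6 - 5·P = 47/37
Result: (35/37)/(u - 5) - ((35/37)u - 47/37)/(u² + 12)


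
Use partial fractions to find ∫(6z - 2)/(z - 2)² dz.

Decompose: α = 6, β = 6·2 - 2 = 10, so (6z - 2)/(z - 2)² = 6/(z - 2) + 10/(z - 2)². Integrate: ∫ α/(z - 2) dz = 6 ln|(z - 2)|; ∫ β/(z - 2)² dz = -10/(z - 2). Sum: 6 ln|(z - 2)| - 10/(z - 2) + C


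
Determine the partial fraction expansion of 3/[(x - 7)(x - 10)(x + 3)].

Using cover-up method: α = -1/10, β = 1/13, γ = 3/130
Result: (-1/10)/(x - 7) + (1/13)/(x - 10) + (3/130)/(x + 3)


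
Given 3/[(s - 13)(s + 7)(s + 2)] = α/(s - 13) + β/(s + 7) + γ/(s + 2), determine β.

Cover-up at s = -7: β = 3/[(-7 - 13)(-7 + 2)] = 3/[(-20)(-5)] = 3/100


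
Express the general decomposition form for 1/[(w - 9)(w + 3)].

Distinct linear factors: α/(w - 9) + β/(w + 3)


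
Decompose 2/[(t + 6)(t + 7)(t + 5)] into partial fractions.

Using cover-up method: α = -2, β = 1, γ = 1
Result: -2/(t + 6) + 1/(t + 7) + 1/(t + 5)


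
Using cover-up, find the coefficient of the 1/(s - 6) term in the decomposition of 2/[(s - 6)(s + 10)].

Cover (s - 6), set s=6: 2/((s + 10) at s=6) = 2/(16) = 1/8


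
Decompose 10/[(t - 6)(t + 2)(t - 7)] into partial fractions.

Using cover-up method: P = -5/4, Q = 5/36, R = 10/9
Result: (-5/4)/(t - 6) + (5/36)/(t + 2) + (10/9)/(t - 7)


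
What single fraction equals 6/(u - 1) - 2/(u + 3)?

Common denominator (u - 1)(u + 3). Numerator: 6(u + 3) - 2(u - 1) = (6u + 18) - (2u - 2) = 4u + 20
Result: (4u + 20)/[(u - 1)(u + 3)]


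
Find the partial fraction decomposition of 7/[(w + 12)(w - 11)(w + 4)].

Using cover-up method: P = 7/184, Q = 7/345, R = -7/120
Result: (7/184)/(w + 12) + (7/345)/(w - 11) - (7/120)/(w + 4)


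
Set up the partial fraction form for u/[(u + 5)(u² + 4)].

Linear + irreducible quadratic: A/(u + 5) + (Bu + C)/(u² + 4)


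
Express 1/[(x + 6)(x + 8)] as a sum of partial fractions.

1/(x + 6)(x + 8) = P/(x + 6) + Q/(x + 8). P = 1/(-6 + 8) = 1/2, Q = 1/(-8 + 6) = -1/2
Result: (1/2)/(x + 6) - (1/2)/(x + 8)


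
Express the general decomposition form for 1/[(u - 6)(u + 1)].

Distinct linear factors: α/(u - 6) + β/(u + 1)


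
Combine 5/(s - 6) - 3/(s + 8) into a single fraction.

Common denominator (s - 6)(s + 8). Numerator: 5(s + 8) - 3(s - 6) = (5s + 40) - (3s - 18) = 2s + 58
Result: (2s + 58)/[(s - 6)(s + 8)]


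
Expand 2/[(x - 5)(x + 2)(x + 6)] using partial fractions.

Using cover-up method: α = 2/77, β = -1/14, γ = 1/22
Result: (2/77)/(x - 5) - (1/14)/(x + 2) + (1/22)/(x + 6)


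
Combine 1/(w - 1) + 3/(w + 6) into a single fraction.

Common denominator (w - 1)(w + 6). Numerator: 1(w + 6) + 3(w - 1) = (w + 6) + (3w - 3) = 4w + 3
Result: (4w + 3)/[(w - 1)(w + 6)]


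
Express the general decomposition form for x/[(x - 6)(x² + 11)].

Linear + irreducible quadratic: P/(x - 6) + (Qx + R)/(x² + 11)


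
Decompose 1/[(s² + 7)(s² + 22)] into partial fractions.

Coefficient matching gives α = γ = 0, β = 1/(22-7) = 1/15, δ = -β = -1/15
Result: (1/15)/(s² + 7) - (1/15)/(s² + 22)


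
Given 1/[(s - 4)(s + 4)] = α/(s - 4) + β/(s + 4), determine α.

Cover-up at s = 4: α = 1/(4 + 4) = 1/8


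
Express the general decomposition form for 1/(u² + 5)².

Repeated quadratic factor: (Au + B)/(u² + 5) + (Cu + D)/(u² + 5)²


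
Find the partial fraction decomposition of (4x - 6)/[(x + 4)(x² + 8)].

At x=-4: α = (4·(-4) - 6)/((-4)² + 8) = -11/12. β = -α = 11/12, γ = 4 - (-4)·α = 1/3
Result: (-11/12)/(x + 4) + ((11/12)x + 1/3)/(x² + 8)


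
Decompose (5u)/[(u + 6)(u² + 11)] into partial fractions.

At u=-6: P = (5·(-6) + 0)/((-6)² + 11) = -30/47. Q = -P = 30/47, R = 5 - (-6)·P = 55/47
Result: (-30/47)/(u + 6) + ((30/47)u + 55/47)/(u² + 11)


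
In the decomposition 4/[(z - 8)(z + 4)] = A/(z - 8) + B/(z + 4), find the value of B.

Cover-up at z = -4: B = 4/(-4 - 8) = -4/12 = -1/3


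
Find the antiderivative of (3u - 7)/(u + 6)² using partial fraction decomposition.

Decompose: A = 3, B = 3·(-6) - 7 = -25, so (3u - 7)/(u + 6)² = 3/(u + 6) - 25/(u + 6)². Integrate: ∫ A/(u + 6) du = 3 ln|(u + 6)|; ∫ B/(u + 6)² du = 25/(u + 6). Sum: 3 ln|(u + 6)| + 25/(u + 6) + C


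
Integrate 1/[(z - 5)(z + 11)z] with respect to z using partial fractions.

Cover-up: P = 1/80, Q = 1/176, R = -1/55. Decomposition: (1/80)/(z - 5) + (1/176)/(z + 11) - (1/55)/z. Integrate each term: (1/80) ln|(z - 5)| + (1/176) ln|(z + 11)| - (1/55) ln|z| + C


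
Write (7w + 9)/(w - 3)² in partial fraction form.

(7w + 9) = A(w - 3) + B. At w = 3: B = 7·3 + 9 = 30. Coeff of w: A = 7
Result: 7/(w - 3) + 30/(w - 3)²


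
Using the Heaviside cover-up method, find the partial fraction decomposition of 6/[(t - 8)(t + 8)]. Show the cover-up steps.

Cover (t - 8): set t=8, get α = 6/(8 + 8) = 3/8. Cover (t + 8): set t=-8, get β = 6/(-8 - 8) = -3/8.
Result: (3/8)/(t - 8) - (3/8)/(t + 8)


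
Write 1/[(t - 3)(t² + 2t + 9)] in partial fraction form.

Cover-up at t = 3: P = 1/(3² + 2·3 + 9) = 1/24. Then Q = -P = -1/24, R = -P·(2 + 3) = -5/24
Result: (1/24)/(t - 3) - ((1/24)t + 5/24)/(t² + 2t + 9)


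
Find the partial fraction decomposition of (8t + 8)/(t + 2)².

(8t + 8) = A(t + 2) + B. At t = -2: B = 8·(-2) + 8 = -8. Coeff of t: A = 8
Result: 8/(t + 2) - 8/(t + 2)²


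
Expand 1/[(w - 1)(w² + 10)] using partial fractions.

Cover-up at w = 1: A = 1/(1² + 10) = 1/11. Then B = -A = -1/11, C = -A·(0 + 1) = -1/11
Result: (1/11)/(w - 1) - ((1/11)w + 1/11)/(w² + 10)


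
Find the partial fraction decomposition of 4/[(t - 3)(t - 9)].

4/(t - 3)(t - 9) = A/(t - 3) + B/(t - 9). A = 4/(3 - 9) = -2/3, B = 4/(9 - 3) = 2/3
Result: (-2/3)/(t - 3) + (2/3)/(t - 9)


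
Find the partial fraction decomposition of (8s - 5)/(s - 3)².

(8s - 5) = A(s - 3) + B. At s = 3: B = 8·3 - 5 = 19. Coeff of s: A = 8
Result: 8/(s - 3) + 19/(s - 3)²


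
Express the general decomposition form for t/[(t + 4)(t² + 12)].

Linear + irreducible quadratic: P/(t + 4) + (Qt + R)/(t² + 12)


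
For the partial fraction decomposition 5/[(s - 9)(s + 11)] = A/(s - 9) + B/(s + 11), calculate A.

Cover-up at s = 9: A = 5/(9 + 11) = 5/20 = 1/4


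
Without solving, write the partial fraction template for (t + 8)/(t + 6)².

Repeated linear factor: A/(t + 6) + B/(t + 6)²


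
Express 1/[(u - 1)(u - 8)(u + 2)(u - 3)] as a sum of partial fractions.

Using Heaviside cover-up: (1/42)/(u - 1) + (1/350)/(u - 8) - (1/150)/(u + 2) - (1/50)/(u - 3)


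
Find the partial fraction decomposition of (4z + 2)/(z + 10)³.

(4z + 2) = A(z + 10)² + B(z + 10) + C. At z = -10: C = 4·(-10) + 2 = -38. Coefficients: A = 0, B = 4
Result: 4/(z + 10)² - 38/(z + 10)³


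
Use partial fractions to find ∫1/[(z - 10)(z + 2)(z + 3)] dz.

Cover-up: α = 1/156, β = -1/12, γ = 1/13. Decomposition: (1/156)/(z - 10) - (1/12)/(z + 2) + (1/13)/(z + 3). Integrate each term: (1/156) ln|(z - 10)| - (1/12) ln|(z + 2)| + (1/13) ln|(z + 3)| + C


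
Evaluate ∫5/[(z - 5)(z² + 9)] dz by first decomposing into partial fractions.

Cover-up at z=5: A = 5/(5²+9) = 5/34. Coeff matching: B = -5/34, C = -25/34. Decomposition: (5/34)/(z - 5) - ((5/34)z + 25/34)/(z² + 9). Integrate: linear → ln, quadratic → (1/2)ln + arctan: (5/34) ln|(z - 5)| - (5/68) ln(z² + 9) - (25/102) arctan(z/3) + C


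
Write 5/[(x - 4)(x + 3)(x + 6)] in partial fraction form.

Using cover-up method: A = 1/14, B = -5/21, C = 1/6
Result: (1/14)/(x - 4) - (5/21)/(x + 3) + (1/6)/(x + 6)


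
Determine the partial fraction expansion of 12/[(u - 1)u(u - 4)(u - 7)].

Using Heaviside cover-up: (2/3)/(u - 1) - (3/7)/u - (1/3)/(u - 4) + (2/21)/(u - 7)


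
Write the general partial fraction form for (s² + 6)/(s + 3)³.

Repeated linear factor (power 3): P/(s + 3) + Q/(s + 3)² + R/(s + 3)³


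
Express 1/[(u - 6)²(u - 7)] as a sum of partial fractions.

Cover-up at u=7: C = 1/(7 - 6)² = 1. Cover-up at u=6: B = 1/(6 - 7) = -1. Comparing u² coeff: A = -C = -1
Result: -1/(u - 6) - 1/(u - 6)² + 1/(u - 7)


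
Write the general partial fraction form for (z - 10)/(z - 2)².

Repeated linear factor: α/(z - 2) + β/(z - 2)²


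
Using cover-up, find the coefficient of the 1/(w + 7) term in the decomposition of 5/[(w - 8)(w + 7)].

Cover (w + 7), set w=-7: 5/((w - 8) at w=-7) = 5/(-15) = -1/3


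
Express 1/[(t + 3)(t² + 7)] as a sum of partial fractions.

Cover-up at t = -3: α = 1/((-3)² + 7) = 1/16. Then β = -α = -1/16, γ = -α·(0 - 3) = 3/16
Result: (1/16)/(t + 3) - ((1/16)t - 3/16)/(t² + 7)


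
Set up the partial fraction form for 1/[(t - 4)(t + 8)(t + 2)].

Three distinct linear factors: P/(t - 4) + Q/(t + 8) + R/(t + 2)


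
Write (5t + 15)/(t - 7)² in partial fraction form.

(5t + 15) = P(t - 7) + Q. At t = 7: Q = 5·7 + 15 = 50. Coeff of t: P = 5
Result: 5/(t - 7) + 50/(t - 7)²


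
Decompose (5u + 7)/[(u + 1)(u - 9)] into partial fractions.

At u=-1: A = (5·(-1) + 7)/(-1 - 9) = -1/5. At u=9: B = (5·9 + 7)/(9 + 1) = 26/5
Result: (-1/5)/(u + 1) + (26/5)/(u - 9)


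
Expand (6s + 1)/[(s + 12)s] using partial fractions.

At s=-12: α = (6·(-12) + 1)/(-12 - 0) = 71/12. At s=0: β = (6·0 + 1)/(0 + 12) = 1/12
Result: (71/12)/(s + 12) + (1/12)/s


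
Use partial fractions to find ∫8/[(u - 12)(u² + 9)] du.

Cover-up at u=12: α = 8/(12²+9) = 8/153. Coeff matching: β = -8/153, γ = -32/51. Decomposition: (8/153)/(u - 12) - ((8/153)u + 32/51)/(u² + 9). Integrate: linear → ln, quadratic → (1/2)ln + arctan: (8/153) ln|(u - 12)| - (4/153) ln(u² + 9) - (32/153) arctan(u/3) + C


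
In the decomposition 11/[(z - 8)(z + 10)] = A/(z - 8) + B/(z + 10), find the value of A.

Cover-up at z = 8: A = 11/(8 + 10) = 11/18


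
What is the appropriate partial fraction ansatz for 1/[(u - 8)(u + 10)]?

Distinct linear factors: P/(u - 8) + Q/(u + 10)


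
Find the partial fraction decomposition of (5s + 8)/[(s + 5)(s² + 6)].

At s=-5: P = (5·(-5) + 8)/((-5)² + 6) = -17/31. Q = -P = 17/31, R = 5 - (-5)·P = 70/31
Result: (-17/31)/(s + 5) + ((17/31)s + 70/31)/(s² + 6)


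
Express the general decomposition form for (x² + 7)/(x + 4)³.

Repeated linear factor (power 3): P/(x + 4) + Q/(x + 4)² + R/(x + 4)³


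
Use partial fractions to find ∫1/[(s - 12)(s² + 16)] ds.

Cover-up at s=12: A = 1/(12²+16) = 1/160. Coeff matching: B = -1/160, C = -3/40. Decomposition: (1/160)/(s - 12) - ((1/160)s + 3/40)/(s² + 16). Integrate: linear → ln, quadratic → (1/2)ln + arctan: (1/160) ln|(s - 12)| - (1/320) ln(s² + 16) - (3/160) arctan(s/4) + C


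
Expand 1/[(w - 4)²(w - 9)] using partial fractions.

Cover-up at w=9: C = 1/(9 - 4)² = 1/25. Cover-up at w=4: B = 1/(4 - 9) = -1/5. Comparing w² coeff: A = -C = -1/25
Result: (-1/25)/(w - 4) - (1/5)/(w - 4)² + (1/25)/(w - 9)


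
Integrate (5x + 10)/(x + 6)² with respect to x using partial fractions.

Decompose: α = 5, β = 5·(-6) + 10 = -20, so (5x + 10)/(x + 6)² = 5/(x + 6) - 20/(x + 6)². Integrate: ∫ α/(x + 6) dx = 5 ln|(x + 6)|; ∫ β/(x + 6)² dx = 20/(x + 6). Sum: 5 ln|(x + 6)| + 20/(x + 6) + C


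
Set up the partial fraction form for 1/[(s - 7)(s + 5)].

Distinct linear factors: A/(s - 7) + B/(s + 5)
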